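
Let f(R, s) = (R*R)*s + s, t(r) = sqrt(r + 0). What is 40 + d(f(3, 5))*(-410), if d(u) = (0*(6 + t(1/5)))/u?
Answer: 40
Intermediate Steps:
t(r) = sqrt(r)
f(R, s) = s + s*R**2 (f(R, s) = R**2*s + s = s*R**2 + s = s + s*R**2)
d(u) = 0 (d(u) = (0*(6 + sqrt(1/5)))/u = (0*(6 + sqrt(5)/5))/u = 0/u = 0)
40 + d(f(3, 5))*(-410) = 40 + 0*(-410) = 40 + 0 = 40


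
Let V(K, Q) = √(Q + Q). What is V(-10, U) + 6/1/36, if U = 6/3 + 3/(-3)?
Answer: 216 + √2 ≈ 217.41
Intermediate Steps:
U = 1 (U = 6*(⅓) + 3*(-⅓) = 2 - 1 = 1)
V(K, Q) = √2*√Q (V(K, Q) = √(2*Q) = √2*√Q)
V(-10, U) + 6/1/36 = √2*√1 + 6/1/36 = √2*1 + 6/(1/36) = √2 + 36*6 = √2 + 216 = 216 + √2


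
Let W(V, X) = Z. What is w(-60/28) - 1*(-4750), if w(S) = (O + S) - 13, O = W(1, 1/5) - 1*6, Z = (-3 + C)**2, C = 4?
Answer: 33109/7 ≈ 4729.9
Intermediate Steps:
Z = 1 (Z = (-3 + 4)**2 = 1**2 = 1)
W(V, X) = 1
O = -5 (O = 1 - 1*6 = 1 - 6 = -5)
w(S) = -18 + S (w(S) = (-5 + S) - 13 = -18 + S)
w(-60/28) - 1*(-4750) = (-18 - 60/28) - 1*(-4750) = (-18 - 60*1/28) + 4750 = (-18 - 15/7) + 4750 = -141/7 + 4750 = 33109/7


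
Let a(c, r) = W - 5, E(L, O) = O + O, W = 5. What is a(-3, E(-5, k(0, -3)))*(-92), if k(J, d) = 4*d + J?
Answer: 0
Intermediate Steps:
k(J, d) = J + 4*d
E(L, O) = 2*O
a(c, r) = 0 (a(c, r) = 5 - 5 = 0)
a(-3, E(-5, k(0, -3)))*(-92) = 0*(-92) = 0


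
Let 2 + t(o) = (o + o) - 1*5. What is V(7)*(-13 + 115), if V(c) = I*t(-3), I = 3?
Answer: -3978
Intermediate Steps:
t(o) = -7 + 2*o (t(o) = -2 + ((o + o) - 1*5) = -2 + (2*o - 5) = -2 + (-5 + 2*o) = -7 + 2*o)
V(c) = -39 (V(c) = 3*(-7 + 2*(-3)) = 3*(-7 - 6) = 3*(-13) = -39)
V(7)*(-13 + 115) = -39*(-13 + 115) = -39*102 = -3978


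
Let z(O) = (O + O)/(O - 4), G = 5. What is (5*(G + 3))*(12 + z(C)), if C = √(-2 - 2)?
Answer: 496 - 32*I ≈ 496.0 - 32.0*I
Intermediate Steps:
C = 2*I (C = √(-4) = 2*I ≈ 2.0*I)
z(O) = 2*O/(-4 + O) (z(O) = (2*O)/(-4 + O) = 2*O/(-4 + O))
(5*(G + 3))*(12 + z(C)) = (5*(5 + 3))*(12 + 2*(2*I)/(-4 + 2*I)) = (5*8)*(12 + 2*(2*I)*((-4 - 2*I)/20)) = 40*(12 + I*(-4 - 2*I)/5) = 480 + 8*I*(-4 - 2*I)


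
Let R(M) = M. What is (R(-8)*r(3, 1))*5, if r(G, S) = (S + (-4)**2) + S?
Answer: -720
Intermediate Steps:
r(G, S) = 16 + 2*S (r(G, S) = (S + 16) + S = (16 + S) + S = 16 + 2*S)
(R(-8)*r(3, 1))*5 = -8*(16 + 2*1)*5 = -8*(16 + 2)*5 = -8*18*5 = -144*5 = -720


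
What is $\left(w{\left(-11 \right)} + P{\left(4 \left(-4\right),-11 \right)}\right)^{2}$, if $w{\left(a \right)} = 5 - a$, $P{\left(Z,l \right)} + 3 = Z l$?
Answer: $35721$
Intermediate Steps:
$P{\left(Z,l \right)} = -3 + Z l$
$\left(w{\left(-11 \right)} + P{\left(4 \left(-4\right),-11 \right)}\right)^{2} = \left(\left(5 - -11\right) - \left(3 - 4 \left(-4\right) \left(-11\right)\right)\right)^{2} = \left(\left(5 + 11\right) - -173\right)^{2} = \left(16 + \left(-3 + 176\right)\right)^{2} = \left(16 + 173\right)^{2} = 189^{2} = 35721$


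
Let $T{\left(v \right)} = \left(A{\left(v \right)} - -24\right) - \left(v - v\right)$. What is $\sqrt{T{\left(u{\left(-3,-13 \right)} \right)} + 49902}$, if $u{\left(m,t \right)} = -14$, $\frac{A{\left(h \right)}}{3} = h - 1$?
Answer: $\sqrt{49881} \approx 223.34$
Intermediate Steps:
$A{\left(h \right)} = -3 + 3 h$ ($A{\left(h \right)} = 3 \left(h - 1\right) = 3 \left(-1 + h\right) = -3 + 3 h$)
$T{\left(v \right)} = 21 + 3 v$ ($T{\left(v \right)} = \left(\left(-3 + 3 v\right) - -24\right) - \left(v - v\right) = \left(\left(-3 + 3 v\right) + 24\right) - 0 = \left(21 + 3 v\right) + 0 = 21 + 3 v$)
$\sqrt{T{\left(u{\left(-3,-13 \right)} \right)} + 49902} = \sqrt{\left(21 + 3 \left(-14\right)\right) + 49902} = \sqrt{\left(21 - 42\right) + 49902} = \sqrt{-21 + 49902} = \sqrt{49881}$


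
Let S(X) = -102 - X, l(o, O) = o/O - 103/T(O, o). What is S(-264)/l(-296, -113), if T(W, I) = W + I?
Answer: 7487154/132703 ≈ 56.420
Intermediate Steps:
T(W, I) = I + W
l(o, O) = -103/(O + o) + o/O (l(o, O) = o/O - 103/(o + O) = o/O - 103/(O + o) = -103/(O + o) + o/O)
S(-264)/l(-296, -113) = (-102 - 1*(-264))/(-103/(-113 - 296) - 296/(-113)) = (-102 + 264)/(-103/(-409) - 296*(-1/113)) = 162/(-103*(-1/409) + 296/113) = 162/(103/409 + 296/113) = 162/(132703/46217) = 162*(46217/132703) = 7487154/132703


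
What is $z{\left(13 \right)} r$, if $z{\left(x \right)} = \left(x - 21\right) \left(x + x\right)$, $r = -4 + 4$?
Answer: $0$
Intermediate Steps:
$r = 0$
$z{\left(x \right)} = 2 x \left(-21 + x\right)$ ($z{\left(x \right)} = \left(-21 + x\right) 2 x = 2 x \left(-21 + x\right)$)
$z{\left(13 \right)} r = 2 \cdot 13 \left(-21 + 13\right) 0 = 2 \cdot 13 \left(-8\right) 0 = \left(-208\right) 0 = 0$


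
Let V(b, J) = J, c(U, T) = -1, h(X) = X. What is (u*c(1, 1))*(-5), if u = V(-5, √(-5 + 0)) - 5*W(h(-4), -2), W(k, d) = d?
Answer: 50 + 5*I*√5 ≈ 50.0 + 11.18*I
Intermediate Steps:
u = 10 + I*√5 (u = √(-5 + 0) - 5*(-2) = √(-5) + 10 = I*√5 + 10 = 10 + I*√5 ≈ 10.0 + 2.2361*I)
(u*c(1, 1))*(-5) = ((10 + I*√5)*(-1))*(-5) = (-10 - I*√5)*(-5) = 50 + 5*I*√5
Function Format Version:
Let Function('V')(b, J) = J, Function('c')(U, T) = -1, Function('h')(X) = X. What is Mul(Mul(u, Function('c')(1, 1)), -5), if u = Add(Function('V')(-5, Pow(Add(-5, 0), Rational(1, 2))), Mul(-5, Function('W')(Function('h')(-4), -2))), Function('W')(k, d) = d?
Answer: Add(50, Mul(5, I, Pow(5, Rational(1, 2)))) ≈ Add(50.000, Mul(11.180, I))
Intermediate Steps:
u = Add(10, Mul(I, Pow(5, Rational(1, 2)))) (u = Add(Pow(Add(-5, 0), Rational(1, 2)), Mul(-5, -2)) = Add(Pow(-5, Rational(1, 2)), 10) = Add(Mul(I, Pow(5, Rational(1, 2))), 10) = Add(10, Mul(I, Pow(5, Rational(1, 2)))) ≈ Add(10.000, Mul(2.2361, I)))
Mul(Mul(u, Function('c')(1, 1)), -5) = Mul(Mul(Add(10, Mul(I, Pow(5, Rational(1, 2)))), -1), -5) = Mul(Add(-10, Mul(-1, I, Pow(5, Rational(1, 2)))), -5) = Add(50, Mul(5, I, Pow(5, Rational(1, 2))))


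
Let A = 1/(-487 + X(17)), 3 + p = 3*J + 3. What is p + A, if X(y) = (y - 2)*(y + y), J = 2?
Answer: 139/23 ≈ 6.0435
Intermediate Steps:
p = 6 (p = -3 + (3*2 + 3) = -3 + (6 + 3) = -3 + 9 = 6)
X(y) = 2*y*(-2 + y) (X(y) = (-2 + y)*(2*y) = 2*y*(-2 + y))
A = 1/23 (A = 1/(-487 + 2*17*(-2 + 17)) = 1/(-487 + 2*17*15) = 1/(-487 + 510) = 1/23 ≈ 0.043478)
p + A = 6 + 1/23 = 139/23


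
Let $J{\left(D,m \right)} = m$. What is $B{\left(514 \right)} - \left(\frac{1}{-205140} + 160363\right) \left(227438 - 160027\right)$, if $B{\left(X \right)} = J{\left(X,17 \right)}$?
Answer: $- \frac{2217610618237229}{205140} \approx -1.081 \cdot 10^{10}$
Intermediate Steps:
$B{\left(X \right)} = 17$
$B{\left(514 \right)} - \left(\frac{1}{-205140} + 160363\right) \left(227438 - 160027\right) = 17 - \left(\frac{1}{-205140} + 160363\right) \left(227438 - 160027\right) = 17 - \left(- \frac{1}{205140} + 160363\right) 67411 = 17 - \frac{32896865819}{205140} \cdot 67411 = 17 - \frac{2217610621724609}{205140} = - \frac{2217610618237229}{205140}$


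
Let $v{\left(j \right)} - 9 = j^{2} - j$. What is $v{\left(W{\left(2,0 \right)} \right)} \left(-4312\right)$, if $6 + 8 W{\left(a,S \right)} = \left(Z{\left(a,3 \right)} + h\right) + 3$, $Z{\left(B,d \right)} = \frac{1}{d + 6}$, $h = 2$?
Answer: $- \frac{3186568}{81} \approx -39340.0$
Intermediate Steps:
$Z{\left(B,d \right)} = \frac{1}{6 + d}$
$W{\left(a,S \right)} = - \frac{1}{9}$ ($W{\left(a,S \right)} = - \frac{3}{4} + \frac{\left(\frac{1}{6 + 3} + 2\right) + 3}{8} = - \frac{3}{4} + \frac{\left(\frac{1}{9} + 2\right) + 3}{8} = - \frac{3}{4} + \frac{\frac{19}{9} + 3}{8} = - \frac{3}{4} + \frac{1}{8} \cdot \frac{46}{9} = - \frac{3}{4} + \frac{23}{36} = - \frac{1}{9}$)
$v{\left(j \right)} = 9 + j^{2} - j$ ($v{\left(j \right)} = 9 + \left(j^{2} - j\right) = 9 + j^{2} - j$)
$v{\left(W{\left(2,0 \right)} \right)} \left(-4312\right) = \left(9 + \left(- \frac{1}{9}\right)^{2} - - \frac{1}{9}\right) \left(-4312\right) = \left(9 + \frac{1}{81} + \frac{1}{9}\right) \left(-4312\right) = \frac{739}{81} \left(-4312\right) = - \frac{3186568}{81}$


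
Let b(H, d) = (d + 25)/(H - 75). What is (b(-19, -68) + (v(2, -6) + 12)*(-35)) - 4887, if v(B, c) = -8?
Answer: -472495/94 ≈ -5026.5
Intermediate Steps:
b(H, d) = (25 + d)/(-75 + H)
(b(-19, -68) + (v(2, -6) + 12)*(-35)) - 4887 = ((25 - 68)/(-75 - 19) + (-8 + 12)*(-35)) - 4887 = (-43/(-94) + 4*(-35)) - 4887 = (-1/94*(-43) - 140) - 4887 = (43/94 - 140) - 4887 = -13117/94 - 4887 = -472495/94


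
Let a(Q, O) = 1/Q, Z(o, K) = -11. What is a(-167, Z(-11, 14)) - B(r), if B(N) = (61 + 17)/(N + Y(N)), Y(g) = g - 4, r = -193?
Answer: 162/835 ≈ 0.19401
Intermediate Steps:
Y(g) = -4 + g
B(N) = 78/(-4 + 2*N) (B(N) = (61 + 17)/(N + (-4 + N)) = 78/(-4 + 2*N))
a(-167, Z(-11, 14)) - B(r) = 1/(-167) - 39/(-2 - 193) = -1/167 - 39/(-195) = -1/167 - 39*(-1)/195 = -1/167 - 1*(-⅕) = -1/167 + ⅕ = 162/835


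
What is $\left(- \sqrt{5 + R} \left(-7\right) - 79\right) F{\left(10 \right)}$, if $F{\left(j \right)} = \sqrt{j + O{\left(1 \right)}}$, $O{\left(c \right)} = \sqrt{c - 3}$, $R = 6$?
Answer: $\sqrt{10 + i \sqrt{2}} \left(-79 + 7 \sqrt{11}\right) \approx -176.84 - 12.443 i$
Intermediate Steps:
$O{\left(c \right)} = \sqrt{-3 + c}$
$F{\left(j \right)} = \sqrt{j + i \sqrt{2}}$ ($F{\left(j \right)} = \sqrt{j + \sqrt{-3 + 1}} = \sqrt{j + \sqrt{-2}} = \sqrt{j + i \sqrt{2}}$)
$\left(- \sqrt{5 + R} \left(-7\right) - 79\right) F{\left(10 \right)} = \left(- \sqrt{5 + 6} \left(-7\right) - 79\right) \sqrt{10 + i \sqrt{2}} = \left(- \sqrt{11} \left(-7\right) - 79\right) \sqrt{10 + i \sqrt{2}} = \left(7 \sqrt{11} - 79\right) \sqrt{10 + i \sqrt{2}} = \left(-79 + 7 \sqrt{11}\right) \sqrt{10 + i \sqrt{2}} = \sqrt{10 + i \sqrt{2}} \left(-79 + 7 \sqrt{11}\right)$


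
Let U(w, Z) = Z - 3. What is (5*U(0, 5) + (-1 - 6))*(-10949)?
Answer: -32847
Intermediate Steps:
U(w, Z) = -3 + Z
(5*U(0, 5) + (-1 - 6))*(-10949) = (5*(-3 + 5) + (-1 - 6))*(-10949) = (5*2 - 7)*(-10949) = (10 - 7)*(-10949) = 3*(-10949) = -32847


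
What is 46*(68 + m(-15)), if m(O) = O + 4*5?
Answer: 3358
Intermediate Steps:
m(O) = 20 + O (m(O) = O + 20 = 20 + O)
46*(68 + m(-15)) = 46*(68 + (20 - 15)) = 46*(68 + 5) = 46*73 = 3358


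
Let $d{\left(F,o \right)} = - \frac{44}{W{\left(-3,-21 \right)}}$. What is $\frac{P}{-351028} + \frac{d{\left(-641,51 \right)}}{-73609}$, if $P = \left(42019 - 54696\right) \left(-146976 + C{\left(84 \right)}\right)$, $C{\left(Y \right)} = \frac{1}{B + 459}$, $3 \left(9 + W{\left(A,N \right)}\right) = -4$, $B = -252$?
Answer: $- \frac{880087517985463645}{165807708273684} \approx -5307.9$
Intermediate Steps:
$W{\left(A,N \right)} = - \frac{31}{3}$ ($W{\left(A,N \right)} = -9 + \frac{1}{3} \left(-4\right) = -9 - \frac{4}{3} = - \frac{31}{3}$)
$C{\left(Y \right)} = \frac{1}{207}$ ($C{\left(Y \right)} = \frac{1}{-252 + 459} = \frac{1}{207}$)
$d{\left(F,o \right)} = \frac{132}{31}$ ($d{\left(F,o \right)} = - \frac{44}{- \frac{31}{3}} = \left(-44\right) \left(- \frac{3}{31}\right) = \frac{132}{31}$)
$P = \frac{385685440987}{207}$ ($P = \left(42019 - 54696\right) \left(-146976 + \frac{1}{207}\right) = \left(-12677\right) \left(- \frac{30424031}{207}\right) = \frac{385685440987}{207} \approx 1.8632 \cdot 10^{9}$)
$\frac{P}{-351028} + \frac{d{\left(-641,51 \right)}}{-73609} = \frac{385685440987}{207 \left(-351028\right)} + \frac{132}{31 \left(-73609\right)} = \frac{385685440987}{207} \left(- \frac{1}{351028}\right) + \frac{132}{31} \left(- \frac{1}{73609}\right) = - \frac{385685440987}{72662796} - \frac{132}{2281879} = - \frac{880087517985463645}{165807708273684}$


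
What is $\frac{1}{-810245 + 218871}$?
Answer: $- \frac{1}{591374} \approx -1.691 \cdot 10^{-6}$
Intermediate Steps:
$\frac{1}{-810245 + 218871} = \frac{1}{-591374} = - \frac{1}{591374}$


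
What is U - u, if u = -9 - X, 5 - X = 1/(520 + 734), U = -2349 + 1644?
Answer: -866515/1254 ≈ -691.00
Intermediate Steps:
U = -705
X = 6269/1254 (X = 5 - 1/(520 + 734) = 5 - 1/1254 = 6269/1254 ≈ 4.9992)
u = -17555/1254 (u = -9 - 1*6269/1254 = -9 - 6269/1254 = -17555/1254 ≈ -13.999)
U - u = -705 - 1*(-17555/1254) = -705 + 17555/1254 = -866515/1254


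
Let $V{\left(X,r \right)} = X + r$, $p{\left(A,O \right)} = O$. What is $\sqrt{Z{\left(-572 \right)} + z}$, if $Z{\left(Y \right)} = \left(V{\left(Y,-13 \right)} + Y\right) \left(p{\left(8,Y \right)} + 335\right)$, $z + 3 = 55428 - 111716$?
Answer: $\sqrt{217918} \approx 466.82$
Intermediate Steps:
$z = -56291$ ($z = -3 + \left(55428 - 111716\right) = -3 - 56288 = -56291$)
$Z{\left(Y \right)} = \left(-13 + 2 Y\right) \left(335 + Y\right)$ ($Z{\left(Y \right)} = \left(\left(Y - 13\right) + Y\right) \left(Y + 335\right) = \left(\left(-13 + Y\right) + Y\right) \left(335 + Y\right) = \left(-13 + 2 Y\right) \left(335 + Y\right)$)
$\sqrt{Z{\left(-572 \right)} + z} = \sqrt{\left(-4355 + 2 \left(-572\right)^{2} + 657 \left(-572\right)\right) - 56291} = \sqrt{\left(-4355 + 2 \cdot 327184 - 375804\right) - 56291} = \sqrt{\left(-4355 + 654368 - 375804\right) - 56291} = \sqrt{274209 - 56291} = \sqrt{217918}$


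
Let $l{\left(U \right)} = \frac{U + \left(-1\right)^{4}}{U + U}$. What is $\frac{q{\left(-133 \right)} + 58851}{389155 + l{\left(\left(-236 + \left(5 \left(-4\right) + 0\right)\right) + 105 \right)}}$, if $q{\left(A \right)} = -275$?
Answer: $\frac{78973}{524665} \approx 0.15052$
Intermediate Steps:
$l{\left(U \right)} = \frac{1 + U}{2 U}$ ($l{\left(U \right)} = \frac{U + 1}{2 U} = \left(1 + U\right) \frac{1}{2 U} = \frac{1 + U}{2 U}$)
$\frac{q{\left(-133 \right)} + 58851}{389155 + l{\left(\left(-236 + \left(5 \left(-4\right) + 0\right)\right) + 105 \right)}} = \frac{-275 + 58851}{389155 + \frac{1 + \left(\left(-236 + \left(5 \left(-4\right) + 0\right)\right) + 105\right)}{2 \left(\left(-236 + \left(5 \left(-4\right) + 0\right)\right) + 105\right)}} = \frac{58576}{389155 + \frac{1 + \left(\left(-236 + \left(-20 + 0\right)\right) + 105\right)}{2 \left(\left(-236 + \left(-20 + 0\right)\right) + 105\right)}} = \frac{58576}{389155 + \frac{1 + \left(\left(-236 - 20\right) + 105\right)}{2 \left(\left(-236 - 20\right) + 105\right)}} = \frac{58576}{389155 + \frac{1 + \left(-256 + 105\right)}{2 \left(-256 + 105\right)}} = \frac{58576}{389155 + \frac{1 - 151}{2 \left(-151\right)}} = \frac{58576}{389155 + \frac{1}{2} \left(- \frac{1}{151}\right) \left(-150\right)} = \frac{58576}{389155 + \frac{75}{151}} = \frac{58576}{\frac{58762480}{151}} = 58576 \cdot \frac{151}{58762480} = \frac{78973}{524665}$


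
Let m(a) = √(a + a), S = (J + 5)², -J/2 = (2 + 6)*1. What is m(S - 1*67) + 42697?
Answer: 42697 + 6*√3 ≈ 42707.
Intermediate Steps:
J = -16 (J = -2*(2 + 6) = -16 ≈ -16.000)
S = 121 (S = (-16 + 5)² = (-11)² = 121)
m(a) = √2*√a (m(a) = √(2*a) = √2*√a)
m(S - 1*67) + 42697 = √2*√(121 - 1*67) + 42697 = √2*√(121 - 67) + 42697 = √2*√54 + 42697 = √2*(3*√6) + 42697 = 6*√3 + 42697 = 42697 + 6*√3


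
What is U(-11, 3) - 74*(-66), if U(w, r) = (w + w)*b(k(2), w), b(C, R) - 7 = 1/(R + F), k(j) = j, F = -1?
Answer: 28391/6 ≈ 4731.8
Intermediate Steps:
b(C, R) = 7 + 1/(-1 + R) (b(C, R) = 7 + 1/(R - 1) = 7 + 1/(-1 + R))
U(w, r) = 2*w*(-6 + 7*w)/(-1 + w) (U(w, r) = (w + w)*((-6 + 7*w)/(-1 + w)) = (2*w)*((-6 + 7*w)/(-1 + w)) = 2*w*(-6 + 7*w)/(-1 + w))
U(-11, 3) - 74*(-66) = 2*(-11)*(-6 + 7*(-11))/(-1 - 11) - 74*(-66) = 2*(-11)*(-6 - 77)/(-12) + 4884 = 2*(-11)*(-1/12)*(-83) + 4884 = -913/6 + 4884 = 28391/6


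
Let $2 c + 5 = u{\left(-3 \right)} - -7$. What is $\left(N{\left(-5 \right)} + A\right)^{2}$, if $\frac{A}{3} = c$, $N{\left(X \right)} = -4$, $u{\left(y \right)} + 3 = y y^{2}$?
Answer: $2116$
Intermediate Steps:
$u{\left(y \right)} = -3 + y^{3}$ ($u{\left(y \right)} = -3 + y y^{2} = -3 + y^{3}$)
$c = -14$ ($c = - \frac{5}{2} + \frac{\left(-3 + \left(-3\right)^{3}\right) - -7}{2} = - \frac{5}{2} + \frac{\left(-3 - 27\right) + 7}{2} = - \frac{5}{2} + \frac{-30 + 7}{2} = - \frac{5}{2} + \frac{1}{2} \left(-23\right) = - \frac{5}{2} - \frac{23}{2} = -14$)
$A = -42$ ($A = 3 \left(-14\right) = -42$)
$\left(N{\left(-5 \right)} + A\right)^{2} = \left(-4 - 42\right)^{2} = \left(-46\right)^{2} = 2116$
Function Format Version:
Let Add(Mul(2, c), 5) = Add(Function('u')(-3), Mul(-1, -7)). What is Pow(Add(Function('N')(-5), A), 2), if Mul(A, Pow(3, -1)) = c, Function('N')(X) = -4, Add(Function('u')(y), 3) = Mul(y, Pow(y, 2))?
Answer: 2116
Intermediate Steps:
Function('u')(y) = Add(-3, Pow(y, 3)) (Function('u')(y) = Add(-3, Mul(y, Pow(y, 2))) = Add(-3, Pow(y, 3)))
c = -14 (c = Add(Rational(-5, 2), Mul(Rational(1, 2), Add(Add(-3, Pow(-3, 3)), Mul(-1, -7)))) = Add(Rational(-5, 2), Mul(Rational(1, 2), Add(Add(-3, -27), 7))) = Add(Rational(-5, 2), Mul(Rational(1, 2), Add(-30, 7))) = Add(Rational(-5, 2), Mul(Rational(1, 2), -23)) = Add(Rational(-5, 2), Rational(-23, 2)) = -14)
A = -42 (A = Mul(3, -14) = -42)
Pow(Add(Function('N')(-5), A), 2) = Pow(Add(-4, -42), 2) = Pow(-46, 2) = 2116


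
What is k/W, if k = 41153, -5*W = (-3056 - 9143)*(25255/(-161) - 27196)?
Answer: -33128165/53722090389 ≈ -0.00061666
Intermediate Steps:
W = -53722090389/805 (W = -(-3056 - 9143)*(25255/(-161) - 27196)/5 = -(-12199)*(25255*(-1/161) - 27196)/5 = -(-12199)*(-25255/161 - 27196)/5 = -(-12199)*(-4403811)/(5*161) = -1/5*53722090389/161 = -53722090389/805 ≈ -6.6735e+7)
k/W = 41153/(-53722090389/805) = 41153*(-805/53722090389) = -33128165/53722090389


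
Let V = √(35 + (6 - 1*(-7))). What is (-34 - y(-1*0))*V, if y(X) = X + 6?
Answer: -160*√3 ≈ -277.13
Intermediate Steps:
V = 4*√3 (V = √(35 + (6 + 7)) = √(35 + 13) = √48 = 4*√3 ≈ 6.9282)
y(X) = 6 + X
(-34 - y(-1*0))*V = (-34 - (6 - 1*0))*(4*√3) = (-34 - (6 + 0))*(4*√3) = (-34 - 1*6)*(4*√3) = (-34 - 6)*(4*√3) = -160*√3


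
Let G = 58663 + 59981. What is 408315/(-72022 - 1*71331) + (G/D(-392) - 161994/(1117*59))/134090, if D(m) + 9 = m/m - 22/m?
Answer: -194592564802307338/65746966453318689 ≈ -2.9597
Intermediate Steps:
D(m) = -8 - 22/m (D(m) = -9 + (m/m - 22/m) = -9 + (1 - 22/m) = -8 - 22/m)
G = 118644
408315/(-72022 - 1*71331) + (G/D(-392) - 161994/(1117*59))/134090 = 408315/(-72022 - 1*71331) + (118644/(-8 - 22/(-392)) - 161994/(1117*59))/134090 = 408315/(-72022 - 71331) + (118644/(-8 - 22*(-1/392)) - 161994/65903)*(1/134090) = 408315/(-143353) + (118644/(-8 + 11/196) - 161994*1/65903)*(1/134090) = 408315*(-1/143353) + (118644/(-1557/196) - 161994/65903)*(1/134090) = -408315/143353 + (118644*(-196/1557) - 161994/65903)*(1/134090) = -408315/143353 + (-7751408/519 - 161994/65903)*(1/134090) = -408315/143353 - 510925116310/34203657*1/134090 = -408315/143353 - 51092511631/458636836713 = -194592564802307338/65746966453318689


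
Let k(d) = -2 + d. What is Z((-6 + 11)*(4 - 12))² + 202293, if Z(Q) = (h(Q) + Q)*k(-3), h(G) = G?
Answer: 362293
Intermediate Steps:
Z(Q) = -10*Q (Z(Q) = (Q + Q)*(-2 - 3) = (2*Q)*(-5) = -10*Q)
Z((-6 + 11)*(4 - 12))² + 202293 = (-10*(-6 + 11)*(4 - 12))² + 202293 = (-50*(-8))² + 202293 = (-10*(-40))² + 202293 = 400² + 202293 = 160000 + 202293 = 362293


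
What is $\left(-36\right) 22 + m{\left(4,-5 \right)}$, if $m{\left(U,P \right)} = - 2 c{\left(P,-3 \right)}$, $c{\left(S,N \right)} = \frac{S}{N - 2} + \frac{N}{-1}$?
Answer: $-800$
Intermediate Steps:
$c{\left(S,N \right)} = - N + \frac{S}{-2 + N}$ ($c{\left(S,N \right)} = \frac{S}{-2 + N} + N \left(-1\right) = \frac{S}{-2 + N} - N = - N + \frac{S}{-2 + N}$)
$m{\left(U,P \right)} = -6 + \frac{2 P}{5}$ ($m{\left(U,P \right)} = - 2 \frac{P - \left(-3\right)^{2} + 2 \left(-3\right)}{-2 - 3} = - 2 \frac{P - 9 - 6}{-5} = - 2 \left(- \frac{P - 9 - 6}{5}\right) = - 2 \left(- \frac{-15 + P}{5}\right) = - 2 \left(3 - \frac{P}{5}\right) = -6 + \frac{2 P}{5}$)
$\left(-36\right) 22 + m{\left(4,-5 \right)} = \left(-36\right) 22 + \left(-6 + \frac{2}{5} \left(-5\right)\right) = -792 - 8 = -800$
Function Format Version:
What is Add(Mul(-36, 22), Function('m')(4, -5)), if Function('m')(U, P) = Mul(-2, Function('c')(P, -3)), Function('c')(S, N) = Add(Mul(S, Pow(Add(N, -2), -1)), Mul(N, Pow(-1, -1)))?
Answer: -800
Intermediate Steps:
Function('c')(S, N) = Add(Mul(-1, N), Mul(S, Pow(Add(-2, N), -1))) (Function('c')(S, N) = Add(Mul(S, Pow(Add(-2, N), -1)), Mul(N, -1)) = Add(Mul(S, Pow(Add(-2, N), -1)), Mul(-1, N)) = Add(Mul(-1, N), Mul(S, Pow(Add(-2, N), -1))))
Function('m')(U, P) = Add(-6, Mul(Rational(2, 5), P)) (Function('m')(U, P) = Mul(-2, Mul(Pow(Add(-2, -3), -1), Add(P, Mul(-1, Pow(-3, 2)), Mul(2, -3)))) = Mul(-2, Mul(Pow(-5, -1), Add(P, Mul(-1, 9), -6))) = Mul(-2, Mul(Rational(-1, 5), Add(P, -9, -6))) = Mul(-2, Mul(Rational(-1, 5), Add(-15, P))) = Mul(-2, Add(3, Mul(Rational(-1, 5), P))) = Add(-6, Mul(Rational(2, 5), P)))
Add(Mul(-36, 22), Function('m')(4, -5)) = Add(Mul(-36, 22), Add(-6, Mul(Rational(2, 5), -5))) = Add(-792, Add(-6, -2)) = Add(-792, -8) = -800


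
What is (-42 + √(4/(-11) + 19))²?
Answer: (462 - √2255)²/121 ≈ 1420.0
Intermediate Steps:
(-42 + √(4/(-11) + 19))² = (-42 + √(4*(-1/11) + 19))² = (-42 + √(-4/11 + 19))² = (-42 + √(205/11))² = (-42 + √2255/11)²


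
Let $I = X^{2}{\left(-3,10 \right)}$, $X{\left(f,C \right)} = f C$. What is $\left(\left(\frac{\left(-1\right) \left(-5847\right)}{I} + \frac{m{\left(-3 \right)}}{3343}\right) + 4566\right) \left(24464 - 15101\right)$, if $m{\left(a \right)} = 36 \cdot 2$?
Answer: $\frac{14312214720347}{334300} \approx 4.2812 \cdot 10^{7}$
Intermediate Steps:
$X{\left(f,C \right)} = C f$
$m{\left(a \right)} = 72$
$I = 900$ ($I = \left(10 \left(-3\right)\right)^{2} = \left(-30\right)^{2} = 900$)
$\left(\left(\frac{\left(-1\right) \left(-5847\right)}{I} + \frac{m{\left(-3 \right)}}{3343}\right) + 4566\right) \left(24464 - 15101\right) = \left(\left(\frac{\left(-1\right) \left(-5847\right)}{900} + \frac{72}{3343}\right) + 4566\right) \left(24464 - 15101\right) = \left(\left(5847 \cdot \frac{1}{900} + 72 \cdot \frac{1}{3343}\right) + 4566\right) 9363 = \left(\left(\frac{1949}{300} + \frac{72}{3343}\right) + 4566\right) 9363 = \left(\frac{6537107}{1002900} + 4566\right) 9363 = \frac{4585778507}{1002900} \cdot 9363 = \frac{14312214720347}{334300}$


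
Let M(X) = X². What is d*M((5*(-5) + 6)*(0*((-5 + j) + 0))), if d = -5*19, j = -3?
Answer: 0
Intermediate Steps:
d = -95
d*M((5*(-5) + 6)*(0*((-5 + j) + 0))) = -95*((5*(-5) + 6)*(0*((-5 - 3) + 0)))² = -95*((-25 + 6)*(0*(-8 + 0)))² = -95*(-0*(-8))² = -95*(-19*0)² = -95*0² = -95*0 = 0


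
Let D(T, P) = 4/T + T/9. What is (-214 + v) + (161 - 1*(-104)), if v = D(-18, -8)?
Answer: 439/9 ≈ 48.778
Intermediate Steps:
D(T, P) = 4/T + T/9 (D(T, P) = 4/T + T*(⅑) = 4/T + T/9)
v = -20/9 (v = 4/(-18) + (⅑)*(-18) = 4*(-1/18) - 2 = -2/9 - 2 = -20/9 ≈ -2.2222)
(-214 + v) + (161 - 1*(-104)) = (-214 - 20/9) + (161 - 1*(-104)) = -1946/9 + (161 + 104) = -1946/9 + 265 = 439/9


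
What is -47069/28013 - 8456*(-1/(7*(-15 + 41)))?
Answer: 16307955/364169 ≈ 44.781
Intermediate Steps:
-47069/28013 - 8456*(-1/(7*(-15 + 41))) = -47069*1/28013 - 8456/((-7*26)) = -47069/28013 - 8456/(-182) = -47069/28013 - 8456*(-1/182) = -47069/28013 + 604/13 = 16307955/364169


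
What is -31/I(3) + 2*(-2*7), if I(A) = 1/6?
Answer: -214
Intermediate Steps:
I(A) = ⅙
-31/I(3) + 2*(-2*7) = -31/⅙ + 2*(-2*7) = -31*6 + 2*(-14) = -186 - 28 = -214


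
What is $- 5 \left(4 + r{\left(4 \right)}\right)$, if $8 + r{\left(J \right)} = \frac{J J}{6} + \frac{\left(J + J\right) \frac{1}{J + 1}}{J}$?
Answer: $\frac{14}{3} \approx 4.6667$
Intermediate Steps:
$r{\left(J \right)} = -8 + \frac{2}{1 + J} + \frac{J^{2}}{6}$ ($r{\left(J \right)} = -8 + \left(\frac{J J}{6} + \frac{\left(J + J\right) \frac{1}{J + 1}}{J}\right) = -8 + \left(J^{2} \cdot \frac{1}{6} + \frac{2 J \frac{1}{1 + J}}{J}\right) = -8 + \left(\frac{J^{2}}{6} + \frac{2 J \frac{1}{1 + J}}{J}\right) = -8 + \left(\frac{J^{2}}{6} + \frac{2}{1 + J}\right) = -8 + \left(\frac{2}{1 + J} + \frac{J^{2}}{6}\right) = -8 + \frac{2}{1 + J} + \frac{J^{2}}{6}$)
$- 5 \left(4 + r{\left(4 \right)}\right) = - 5 \left(4 + \frac{-36 + 4^{2} + 4^{3} - 192}{6 \left(1 + 4\right)}\right) = - 5 \left(4 + \frac{-36 + 16 + 64 - 192}{6 \cdot 5}\right) = - 5 \left(4 + \frac{1}{6} \cdot \frac{1}{5} \left(-148\right)\right) = - 5 \left(4 - \frac{74}{15}\right) = \left(-5\right) \left(- \frac{14}{15}\right) = \frac{14}{3}$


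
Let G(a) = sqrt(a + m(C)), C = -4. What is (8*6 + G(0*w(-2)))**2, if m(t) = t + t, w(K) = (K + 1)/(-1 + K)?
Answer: 2296 + 192*I*sqrt(2) ≈ 2296.0 + 271.53*I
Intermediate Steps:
w(K) = (1 + K)/(-1 + K)
m(t) = 2*t
G(a) = sqrt(-8 + a) (G(a) = sqrt(a + 2*(-4)) = sqrt(a - 8) = sqrt(-8 + a))
(8*6 + G(0*w(-2)))**2 = (8*6 + sqrt(-8 + 0*((1 - 2)/(-1 - 2))))**2 = (48 + sqrt(-8 + 0*(-1/(-3))))**2 = (48 + sqrt(-8 + 0*(-1/3*(-1))))**2 = (48 + sqrt(-8 + 0*(1/3)))**2 = (48 + sqrt(-8 + 0))**2 = (48 + sqrt(-8))**2 = (48 + 2*I*sqrt(2))**2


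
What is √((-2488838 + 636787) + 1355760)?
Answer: I*√496291 ≈ 704.48*I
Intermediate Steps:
√((-2488838 + 636787) + 1355760) = √(-1852051 + 1355760) = √(-496291) = I*√496291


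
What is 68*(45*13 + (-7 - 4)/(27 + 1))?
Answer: 278273/7 ≈ 39753.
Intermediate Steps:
68*(45*13 + (-7 - 4)/(27 + 1)) = 68*(585 - 11/28) = 68*(16369/28) = 278273/7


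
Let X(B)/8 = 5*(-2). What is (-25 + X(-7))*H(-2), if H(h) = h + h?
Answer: 420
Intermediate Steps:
X(B) = -80 (X(B) = 8*(5*(-2)) = 8*(-10) = -80)
H(h) = 2*h
(-25 + X(-7))*H(-2) = (-25 - 80)*(2*(-2)) = -105*(-4) = 420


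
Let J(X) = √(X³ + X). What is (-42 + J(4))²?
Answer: 1832 - 168*√17 ≈ 1139.3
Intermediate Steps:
J(X) = √(X + X³)
(-42 + J(4))² = (-42 + √(4 + 4³))² = (-42 + √(4 + 64))² = (-42 + √68)² = (-42 + 2*√17)²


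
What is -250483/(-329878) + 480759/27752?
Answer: 82771610809/4577387128 ≈ 18.083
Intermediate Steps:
-250483/(-329878) + 480759/27752 = -250483*(-1/329878) + 480759*(1/27752) = 250483/329878 + 480759/27752 = 82771610809/4577387128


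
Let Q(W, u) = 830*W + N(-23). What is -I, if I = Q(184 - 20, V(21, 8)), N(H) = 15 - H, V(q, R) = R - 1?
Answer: -136158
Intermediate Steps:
V(q, R) = -1 + R
Q(W, u) = 38 + 830*W (Q(W, u) = 830*W + (15 - 1*(-23)) = 830*W + (15 + 23) = 830*W + 38 = 38 + 830*W)
I = 136158 (I = 38 + 830*(184 - 20) = 38 + 830*164 = 38 + 136120 = 136158)
-I = -1*136158 = -136158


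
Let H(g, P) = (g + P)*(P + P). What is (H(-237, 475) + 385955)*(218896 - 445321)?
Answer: -138584553375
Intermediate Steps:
H(g, P) = 2*P*(P + g) (H(g, P) = (P + g)*(2*P) = 2*P*(P + g))
(H(-237, 475) + 385955)*(218896 - 445321) = (2*475*(475 - 237) + 385955)*(218896 - 445321) = (2*475*238 + 385955)*(-226425) = (226100 + 385955)*(-226425) = 612055*(-226425) = -138584553375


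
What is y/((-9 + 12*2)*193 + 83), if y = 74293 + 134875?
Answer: 104584/1489 ≈ 70.238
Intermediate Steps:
y = 209168
y/((-9 + 12*2)*193 + 83) = 209168/((-9 + 12*2)*193 + 83) = 209168/((-9 + 24)*193 + 83) = 209168/(15*193 + 83) = 209168/(2895 + 83) = 209168/2978 = 209168*(1/2978) = 104584/1489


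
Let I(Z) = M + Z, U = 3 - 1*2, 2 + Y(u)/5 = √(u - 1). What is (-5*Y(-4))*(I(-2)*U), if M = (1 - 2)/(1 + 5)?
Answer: -325/3 + 325*I*√5/6 ≈ -108.33 + 121.12*I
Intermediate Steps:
Y(u) = -10 + 5*√(-1 + u) (Y(u) = -10 + 5*√(u - 1) = -10 + 5*√(-1 + u))
M = -⅙ (M = -1/6 = -1*⅙ = -⅙ ≈ -0.16667)
U = 1 (U = 3 - 2 = 1)
I(Z) = -⅙ + Z
(-5*Y(-4))*(I(-2)*U) = (-5*(-10 + 5*√(-1 - 4)))*((-⅙ - 2)*1) = (-5*(-10 + 5*√(-5)))*(-13/6*1) = -5*(-10 + 5*(I*√5))*(-13/6) = -5*(-10 + 5*I*√5)*(-13/6) = (50 - 25*I*√5)*(-13/6) = -325/3 + 325*I*√5/6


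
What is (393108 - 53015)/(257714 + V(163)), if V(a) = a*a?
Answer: 340093/284283 ≈ 1.1963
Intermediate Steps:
V(a) = a²
(393108 - 53015)/(257714 + V(163)) = (393108 - 53015)/(257714 + 163²) = 340093/(257714 + 26569) = 340093/284283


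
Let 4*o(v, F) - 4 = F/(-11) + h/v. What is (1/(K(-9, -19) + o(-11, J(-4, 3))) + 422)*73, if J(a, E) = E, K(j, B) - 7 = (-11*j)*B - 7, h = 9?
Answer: 637159695/20683 ≈ 30806.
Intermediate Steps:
K(j, B) = -11*B*j (K(j, B) = 7 + ((-11*j)*B - 7) = 7 + (-11*B*j - 7) = 7 + (-7 - 11*B*j) = -11*B*j)
o(v, F) = 1 - F/44 + 9/(4*v) (o(v, F) = 1 + (F/(-11) + 9/v)/4 = 1 + (F*(-1/11) + 9/v)/4 = 1 + (-F/11 + 9/v)/4 = 1 + (9/v - F/11)/4 = 1 + (-F/44 + 9/(4*v)) = 1 - F/44 + 9/(4*v))
(1/(K(-9, -19) + o(-11, J(-4, 3))) + 422)*73 = (1/(-11*(-19)*(-9) + (1/44)*(99 - 11*(44 - 1*3))/(-11)) + 422)*73 = (1/(-1881 + (1/44)*(-1/11)*(99 - 11*(44 - 3))) + 422)*73 = (1/(-1881 + (1/44)*(-1/11)*(99 - 11*41)) + 422)*73 = (1/(-1881 + (1/44)*(-1/11)*(99 - 451)) + 422)*73 = (1/(-1881 + (1/44)*(-1/11)*(-352)) + 422)*73 = (1/(-1881 + 8/11) + 422)*73 = (1/(-20683/11) + 422)*73 = (-11/20683 + 422)*73 = (8728215/20683)*73 = 637159695/20683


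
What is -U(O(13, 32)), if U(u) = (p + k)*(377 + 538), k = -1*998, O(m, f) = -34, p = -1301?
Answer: 2103585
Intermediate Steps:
k = -998
U(u) = -2103585 (U(u) = (-1301 - 998)*(377 + 538) = -2299*915 = -2103585)
-U(O(13, 32)) = -1*(-2103585) = 2103585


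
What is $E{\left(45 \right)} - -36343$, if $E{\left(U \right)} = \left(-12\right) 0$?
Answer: $36343$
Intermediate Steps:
$E{\left(U \right)} = 0$
$E{\left(45 \right)} - -36343 = 0 - -36343 = 0 + 36343 = 36343$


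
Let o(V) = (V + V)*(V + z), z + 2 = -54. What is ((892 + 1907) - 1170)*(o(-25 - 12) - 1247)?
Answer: 9179415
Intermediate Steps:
z = -56 (z = -2 - 54 = -56)
o(V) = 2*V*(-56 + V) (o(V) = (V + V)*(V - 56) = (2*V)*(-56 + V) = 2*V*(-56 + V))
((892 + 1907) - 1170)*(o(-25 - 12) - 1247) = ((892 + 1907) - 1170)*(2*(-25 - 12)*(-56 + (-25 - 12)) - 1247) = (2799 - 1170)*(2*(-37)*(-56 - 37) - 1247) = 1629*(2*(-37)*(-93) - 1247) = 1629*(6882 - 1247) = 1629*5635 = 9179415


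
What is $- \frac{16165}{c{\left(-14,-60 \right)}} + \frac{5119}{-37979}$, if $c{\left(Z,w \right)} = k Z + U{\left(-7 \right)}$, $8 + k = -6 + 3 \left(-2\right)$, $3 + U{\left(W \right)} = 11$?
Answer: $- \frac{615404807}{10937952} \approx -56.263$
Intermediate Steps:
$U{\left(W \right)} = 8$ ($U{\left(W \right)} = -3 + 11 = 8$)
$k = -20$ ($k = -8 + \left(-6 + 3 \left(-2\right)\right) = -8 - 12 = -20$)
$c{\left(Z,w \right)} = 8 - 20 Z$ ($c{\left(Z,w \right)} = - 20 Z + 8 = 8 - 20 Z$)
$- \frac{16165}{c{\left(-14,-60 \right)}} + \frac{5119}{-37979} = - \frac{16165}{8 - -280} + \frac{5119}{-37979} = - \frac{16165}{8 + 280} + 5119 \left(- \frac{1}{37979}\right) = - \frac{16165}{288} - \frac{5119}{37979} = - \frac{615404807}{10937952}$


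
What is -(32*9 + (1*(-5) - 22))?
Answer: -261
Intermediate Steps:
-(32*9 + (1*(-5) - 22)) = -(288 + (-5 - 22)) = -(288 - 27) = -1*261 = -261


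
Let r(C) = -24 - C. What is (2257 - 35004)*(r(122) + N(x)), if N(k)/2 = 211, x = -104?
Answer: -9038172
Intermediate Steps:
N(k) = 422 (N(k) = 2*211 = 422)
(2257 - 35004)*(r(122) + N(x)) = (2257 - 35004)*((-24 - 1*122) + 422) = -32747*((-24 - 122) + 422) = -32747*(-146 + 422) = -32747*276 = -9038172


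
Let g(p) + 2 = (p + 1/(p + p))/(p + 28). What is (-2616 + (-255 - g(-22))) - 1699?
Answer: -401661/88 ≈ -4564.3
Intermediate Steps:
g(p) = -2 + (p + 1/(2*p))/(28 + p) (g(p) = -2 + (p + 1/(p + p))/(p + 28) = -2 + (p + 1/(2*p))/(28 + p))
(-2616 + (-255 - g(-22))) - 1699 = (-2616 + (-255 - (½ - 1*(-22)² - 56*(-22))/((-22)*(28 - 22)))) - 1699 = (-2616 + (-255 - (-1)*(½ - 1*484 + 1232)/(22*6))) - 1699 = (-2616 + (-255 - (-1)*(½ - 484 + 1232)/(22*6))) - 1699 = (-2616 + (-255 - (-1)*1497/(22*6*2))) - 1699 = (-2616 + (-255 - 1*(-499/88))) - 1699 = (-2616 + (-255 + 499/88)) - 1699 = (-2616 - 21941/88) - 1699 = -252149/88 - 1699 = -401661/88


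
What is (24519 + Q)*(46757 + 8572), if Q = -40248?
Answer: -870269841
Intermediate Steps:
(24519 + Q)*(46757 + 8572) = (24519 - 40248)*(46757 + 8572) = -15729*55329 = -870269841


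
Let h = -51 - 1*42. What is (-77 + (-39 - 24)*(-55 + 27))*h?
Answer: -156891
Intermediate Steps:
h = -93 (h = -51 - 42 = -93)
(-77 + (-39 - 24)*(-55 + 27))*h = (-77 + (-39 - 24)*(-55 + 27))*(-93) = (-77 - 63*(-28))*(-93) = (-77 + 1764)*(-93) = 1687*(-93) = -156891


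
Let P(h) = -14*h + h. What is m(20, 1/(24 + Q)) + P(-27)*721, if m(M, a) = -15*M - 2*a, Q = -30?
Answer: 758314/3 ≈ 2.5277e+5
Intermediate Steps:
P(h) = -13*h
m(20, 1/(24 + Q)) + P(-27)*721 = (-15*20 - 2/(24 - 30)) - 13*(-27)*721 = (-300 - 2/(-6)) + 351*721 = (-300 - 2*(-1/6)) + 253071 = (-300 + 1/3) + 253071 = -899/3 + 253071 = 758314/3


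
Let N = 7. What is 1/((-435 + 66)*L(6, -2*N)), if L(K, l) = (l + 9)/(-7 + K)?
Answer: -1/1845 ≈ -0.00054201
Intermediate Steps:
L(K, l) = (9 + l)/(-7 + K)
1/((-435 + 66)*L(6, -2*N)) = 1/((-435 + 66)*((9 - 2*7)/(-7 + 6))) = 1/(-369*(9 - 14)/(-1)) = 1/(-(-369)*(-5)) = 1/(-369*5) = 1/(-1845) = -1/1845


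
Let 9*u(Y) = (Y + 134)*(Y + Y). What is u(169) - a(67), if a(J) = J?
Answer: 33937/3 ≈ 11312.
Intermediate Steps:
u(Y) = 2*Y*(134 + Y)/9 (u(Y) = ((Y + 134)*(Y + Y))/9 = ((134 + Y)*(2*Y))/9 = (2*Y*(134 + Y))/9 = 2*Y*(134 + Y)/9)
u(169) - a(67) = (2/9)*169*(134 + 169) - 1*67 = (2/9)*169*303 - 67 = 34138/3 - 67 = 33937/3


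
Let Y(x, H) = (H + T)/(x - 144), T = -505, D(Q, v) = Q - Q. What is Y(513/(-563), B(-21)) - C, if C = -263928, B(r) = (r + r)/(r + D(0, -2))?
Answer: 21532849069/81585 ≈ 2.6393e+5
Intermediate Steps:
D(Q, v) = 0
B(r) = 2 (B(r) = (r + r)/(r + 0) = (2*r)/r = 2)
Y(x, H) = (-505 + H)/(-144 + x) (Y(x, H) = (H - 505)/(x - 144) = (-505 + H)/(-144 + x))
Y(513/(-563), B(-21)) - C = (-505 + 2)/(-144 + 513/(-563)) - 1*(-263928) = -503/(-144 + 513*(-1/563)) + 263928 = -503/(-144 - 513/563) + 263928 = -503/(-81585/563) + 263928 = -563/81585*(-503) + 263928 = 283189/81585 + 263928 = 21532849069/81585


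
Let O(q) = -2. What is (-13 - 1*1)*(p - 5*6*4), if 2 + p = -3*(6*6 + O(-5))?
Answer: 3136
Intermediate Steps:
p = -104 (p = -2 - 3*(6*6 - 2) = -2 - 3*(36 - 2) = -2 - 3*34 = -2 - 102 = -104)
(-13 - 1*1)*(p - 5*6*4) = (-13 - 1*1)*(-104 - 5*6*4) = (-13 - 1)*(-104 - 30*4) = -14*(-104 - 120) = -14*(-224) = 3136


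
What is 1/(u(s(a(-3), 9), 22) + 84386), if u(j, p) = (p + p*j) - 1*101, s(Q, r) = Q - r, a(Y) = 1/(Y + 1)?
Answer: 1/84098 ≈ 1.1891e-5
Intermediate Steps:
a(Y) = 1/(1 + Y)
u(j, p) = -101 + p + j*p (u(j, p) = (p + j*p) - 101 = -101 + p + j*p)
1/(u(s(a(-3), 9), 22) + 84386) = 1/((-101 + 22 + (1/(1 - 3) - 1*9)*22) + 84386) = 1/((-101 + 22 + (1/(-2) - 9)*22) + 84386) = 1/((-101 + 22 + (-½ - 9)*22) + 84386) = 1/((-101 + 22 - 19/2*22) + 84386) = 1/((-101 + 22 - 209) + 84386) = 1/(-288 + 84386) = 1/84098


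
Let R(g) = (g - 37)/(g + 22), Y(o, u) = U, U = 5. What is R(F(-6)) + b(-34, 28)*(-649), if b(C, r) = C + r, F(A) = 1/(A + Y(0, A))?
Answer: 81736/21 ≈ 3892.2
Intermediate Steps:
Y(o, u) = 5
F(A) = 1/(5 + A) (F(A) = 1/(A + 5) = 1/(5 + A))
R(g) = (-37 + g)/(22 + g)
R(F(-6)) + b(-34, 28)*(-649) = (-37 + 1/(5 - 6))/(22 + 1/(5 - 6)) + (-34 + 28)*(-649) = (-37 + 1/(-1))/(22 + 1/(-1)) - 6*(-649) = (-37 - 1)/(22 - 1) + 3894 = -38/21 + 3894 = 81736/21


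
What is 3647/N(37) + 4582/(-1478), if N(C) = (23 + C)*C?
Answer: -2390887/1640580 ≈ -1.4573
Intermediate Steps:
N(C) = C*(23 + C)
3647/N(37) + 4582/(-1478) = 3647/((37*(23 + 37))) + 4582/(-1478) = 3647/((37*60)) + 4582*(-1/1478) = 3647/2220 - 2291/739 = -2390887/1640580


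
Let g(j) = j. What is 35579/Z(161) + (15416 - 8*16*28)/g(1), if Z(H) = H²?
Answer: 306732851/25921 ≈ 11833.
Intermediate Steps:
35579/Z(161) + (15416 - 8*16*28)/g(1) = 35579/(161²) + (15416 - 8*16*28)/1 = 35579/25921 + (15416 - 128*28)*1 = 35579*(1/25921) + (15416 - 1*3584)*1 = 35579/25921 + (15416 - 3584)*1 = 35579/25921 + 11832*1 = 35579/25921 + 11832 = 306732851/25921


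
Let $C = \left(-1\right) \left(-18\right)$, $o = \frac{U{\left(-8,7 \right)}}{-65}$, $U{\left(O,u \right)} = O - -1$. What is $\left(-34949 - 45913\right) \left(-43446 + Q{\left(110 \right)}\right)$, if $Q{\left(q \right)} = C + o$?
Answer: $\frac{228258304806}{65} \approx 3.5117 \cdot 10^{9}$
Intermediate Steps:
$U{\left(O,u \right)} = 1 + O$ ($U{\left(O,u \right)} = O + 1 = 1 + O$)
$o = \frac{7}{65}$ ($o = \frac{1 - 8}{-65} = \left(-7\right) \left(- \frac{1}{65}\right) = \frac{7}{65} \approx 0.10769$)
$C = 18$
$Q{\left(q \right)} = \frac{1177}{65}$ ($Q{\left(q \right)} = 18 + \frac{7}{65} = \frac{1177}{65}$)
$\left(-34949 - 45913\right) \left(-43446 + Q{\left(110 \right)}\right) = \left(-34949 - 45913\right) \left(-43446 + \frac{1177}{65}\right) = \left(-80862\right) \left(- \frac{2822813}{65}\right) = \frac{228258304806}{65}$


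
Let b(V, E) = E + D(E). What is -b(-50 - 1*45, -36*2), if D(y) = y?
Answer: 144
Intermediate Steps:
b(V, E) = 2*E (b(V, E) = E + E = 2*E)
-b(-50 - 1*45, -36*2) = -2*(-36*2) = -2*(-72) = -1*(-144) = 144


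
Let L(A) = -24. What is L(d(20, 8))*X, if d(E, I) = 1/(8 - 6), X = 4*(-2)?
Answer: 192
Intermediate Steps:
X = -8
d(E, I) = ½ (d(E, I) = 1/2 = ½)
L(d(20, 8))*X = -24*(-8) = 192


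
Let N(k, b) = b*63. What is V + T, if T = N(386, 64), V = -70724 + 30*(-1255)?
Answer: -104342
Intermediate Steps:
V = -108374 (V = -70724 - 37650 = -108374)
N(k, b) = 63*b
T = 4032 (T = 63*64 = 4032)
V + T = -108374 + 4032 = -104342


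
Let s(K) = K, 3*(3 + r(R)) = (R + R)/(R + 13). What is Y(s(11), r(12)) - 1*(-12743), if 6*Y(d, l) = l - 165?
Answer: 953629/75 ≈ 12715.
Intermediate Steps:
r(R) = -3 + 2*R/(3*(13 + R)) (r(R) = -3 + ((R + R)/(R + 13))/3 = -3 + ((2*R)/(13 + R))/3 = -3 + (2*R/(13 + R))/3 = -3 + 2*R/(3*(13 + R)))
Y(d, l) = -55/2 + l/6 (Y(d, l) = (l - 165)/6 = (-165 + l)/6 = -55/2 + l/6)
Y(s(11), r(12)) - 1*(-12743) = (-55/2 + ((-117 - 7*12)/(3*(13 + 12)))/6) - 1*(-12743) = (-55/2 + ((⅓)*(-117 - 84)/25)/6) + 12743 = (-55/2 + ((⅓)*(1/25)*(-201))/6) + 12743 = (-55/2 + (⅙)*(-67/25)) + 12743 = (-55/2 - 67/150) + 12743 = -2096/75 + 12743 = 953629/75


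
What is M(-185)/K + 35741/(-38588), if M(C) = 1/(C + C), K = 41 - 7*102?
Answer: -4449913911/4804398940 ≈ -0.92622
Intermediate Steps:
K = -673 (K = 41 - 714 = -673)
M(C) = 1/(2*C)
M(-185)/K + 35741/(-38588) = ((½)/(-185))/(-673) + 35741/(-38588) = ((½)*(-1/185))*(-1/673) + 35741*(-1/38588) = -1/370*(-1/673) - 35741/38588 = 1/249010 - 35741/38588 = -4449913911/4804398940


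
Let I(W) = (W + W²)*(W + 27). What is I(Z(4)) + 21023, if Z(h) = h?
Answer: 21643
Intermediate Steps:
I(W) = (27 + W)*(W + W²) (I(W) = (W + W²)*(27 + W) = (27 + W)*(W + W²))
I(Z(4)) + 21023 = 4*(27 + 4² + 28*4) + 21023 = 4*(27 + 16 + 112) + 21023 = 4*155 + 21023 = 620 + 21023 = 21643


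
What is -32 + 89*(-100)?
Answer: -8932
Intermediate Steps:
-32 + 89*(-100) = -32 - 8900 = -8932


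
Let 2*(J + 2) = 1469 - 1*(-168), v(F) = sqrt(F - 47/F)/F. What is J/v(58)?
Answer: 47357*sqrt(192386)/3317 ≈ 6262.2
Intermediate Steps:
v(F) = sqrt(F - 47/F)/F
J = 1633/2 (J = -2 + (1469 - 1*(-168))/2 = -2 + (1469 + 168)/2 = -2 + (1/2)*1637 = -2 + 1637/2 = 1633/2 ≈ 816.50)
J/v(58) = 1633/(2*((sqrt(58 - 47/58)/58))) = 1633/(2*((sqrt(3317/58)/58))) = 1633/(2*(((sqrt(192386)/58)/58))) = 1633/(2*((sqrt(192386)/3364))) = 1633*(58*sqrt(192386)/3317)/2 = 47357*sqrt(192386)/3317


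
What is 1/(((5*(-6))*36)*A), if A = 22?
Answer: -1/23760 ≈ -4.2088e-5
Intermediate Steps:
1/(((5*(-6))*36)*A) = 1/(((5*(-6))*36)*22) = 1/(-30*36*22) = 1/(-1080*22) = 1/(-23760) = -1/23760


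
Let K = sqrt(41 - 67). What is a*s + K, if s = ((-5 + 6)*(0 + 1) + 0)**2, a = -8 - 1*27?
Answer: -35 + I*sqrt(26) ≈ -35.0 + 5.099*I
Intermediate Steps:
a = -35 (a = -8 - 27 = -35)
s = 1 (s = (1*1 + 0)**2 = (1 + 0)**2 = 1**2 = 1)
K = I*sqrt(26) (K = sqrt(-26) = I*sqrt(26) ≈ 5.099*I)
a*s + K = -35*1 + I*sqrt(26) = -35 + I*sqrt(26)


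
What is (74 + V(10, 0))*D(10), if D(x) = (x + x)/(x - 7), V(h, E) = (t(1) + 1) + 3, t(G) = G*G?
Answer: 1580/3 ≈ 526.67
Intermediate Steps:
t(G) = G²
V(h, E) = 5 (V(h, E) = (1² + 1) + 3 = (1 + 1) + 3 = 2 + 3 = 5)
D(x) = 2*x/(-7 + x) (D(x) = (2*x)/(-7 + x) = 2*x/(-7 + x))
(74 + V(10, 0))*D(10) = (74 + 5)*(2*10/(-7 + 10)) = 79*(2*10/3) = 79*(2*10*(⅓)) = 79*(20/3) = 1580/3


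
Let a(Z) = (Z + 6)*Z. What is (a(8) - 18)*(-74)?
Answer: -6956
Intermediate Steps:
a(Z) = Z*(6 + Z) (a(Z) = (6 + Z)*Z = Z*(6 + Z))
(a(8) - 18)*(-74) = (8*(6 + 8) - 18)*(-74) = (8*14 - 18)*(-74) = (112 - 18)*(-74) = 94*(-74) = -6956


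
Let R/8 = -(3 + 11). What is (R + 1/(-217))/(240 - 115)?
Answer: -4861/5425 ≈ -0.89604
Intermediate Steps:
R = -112 (R = 8*(-(3 + 11)) = 8*(-1*14) = 8*(-14) = -112)
(R + 1/(-217))/(240 - 115) = (-112 + 1/(-217))/(240 - 115) = (-112 - 1/217)/125 = -24305/217*1/125 = -4861/5425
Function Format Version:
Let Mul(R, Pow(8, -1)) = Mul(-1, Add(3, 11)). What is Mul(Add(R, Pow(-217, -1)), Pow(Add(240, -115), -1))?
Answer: Rational(-4861, 5425) ≈ -0.89604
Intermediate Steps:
R = -112 (R = Mul(8, Mul(-1, Add(3, 11))) = Mul(8, Mul(-1, 14)) = Mul(8, -14) = -112)
Mul(Add(R, Pow(-217, -1)), Pow(Add(240, -115), -1)) = Mul(Add(-112, Pow(-217, -1)), Pow(Add(240, -115), -1)) = Mul(Add(-112, Rational(-1, 217)), Pow(125, -1)) = Mul(Rational(-24305, 217), Rational(1, 125)) = Rational(-4861, 5425)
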